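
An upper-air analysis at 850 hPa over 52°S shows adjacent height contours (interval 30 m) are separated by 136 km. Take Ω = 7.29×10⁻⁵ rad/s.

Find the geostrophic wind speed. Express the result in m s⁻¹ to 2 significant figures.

Coriolis parameter at 52°S:
f = 2Ω sin φ = 2 × 7.29×10⁻⁵ × sin 52° = 1.15×10⁻⁴ s⁻¹
Height gradient: |∂Z/∂n| = 30 m / 136000 m = 2.21×10⁻⁴
On a pressure surface, geostrophic balance gives V_g = (g/f)|∂Z/∂n|:
V_g = 9.81 × 2.21×10⁻⁴ / 1.15×10⁻⁴ = 18.8 m/s

19 m s⁻¹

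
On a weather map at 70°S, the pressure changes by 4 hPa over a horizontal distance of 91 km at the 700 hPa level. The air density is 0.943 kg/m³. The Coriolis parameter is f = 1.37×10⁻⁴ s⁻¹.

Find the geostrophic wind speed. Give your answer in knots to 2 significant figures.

Pressure gradient: |∂P/∂n| = 400 Pa / 91000 m = 4.40×10⁻³ Pa/m
Geostrophic balance (pressure-gradient force = Coriolis force):
V_g = (1/(fρ)) |∂P/∂n| = 4.40×10⁻³ / (1.37×10⁻⁴ × 0.943) = 34.0 m/s
Converting: 34.0 m/s × 1.944 = 66 knots

66 knots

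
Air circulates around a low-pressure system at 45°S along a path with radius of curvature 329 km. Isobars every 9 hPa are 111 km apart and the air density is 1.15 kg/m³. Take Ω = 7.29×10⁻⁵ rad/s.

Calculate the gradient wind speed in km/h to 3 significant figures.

123 km/h

Coriolis parameter at 45°S:
f = 2Ω sin φ = 2 × 7.29×10⁻⁵ × sin 45° = 1.03×10⁻⁴ s⁻¹
Pressure gradient: |∂P/∂n| = 900 Pa / 111000 m = 8.11×10⁻³ Pa/m
Geostrophic speed: V_g = |∂P/∂n|/(fρ) = 8.11×10⁻³/(1.03×10⁻⁴ × 1.15) = 68.4 m/s
Around a low, centrifugal force acts outward with Coriolis, so pressure-gradient force balances both:
(1/ρ)|∂P/∂n| = fV + V²/R  →  V² + fR·V − fR·V_g = 0
With fR = 1.03×10⁻⁴ × 329×10³ m = 33.9 m/s:
V = [−fR + √((fR)² + 4 fR V_g)]/2 = [−33.9 + √(33.9² + 4×33.9×68.4)]/2 = 34.1 m/s
Subgeostrophic (V < V_g = 68.4 m/s), as expected around a low.
Converting: 34.1 m/s × 3.6 = 123 km/h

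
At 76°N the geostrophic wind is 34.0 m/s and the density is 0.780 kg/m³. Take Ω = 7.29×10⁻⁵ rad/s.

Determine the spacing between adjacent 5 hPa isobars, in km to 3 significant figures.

Coriolis parameter at 76°N:
f = 2Ω sin φ = 2 × 7.29×10⁻⁵ × sin 76° = 1.41×10⁻⁴ s⁻¹
Geostrophic balance rearranged: |∂P/∂n| = f ρ V_g
|∂P/∂n| = 1.41×10⁻⁴ × 0.780 × 34.0 = 3.75×10⁻³ Pa/m
Isobar spacing: Δn = ΔP/|∂P/∂n| = 500 Pa / 3.75×10⁻³ Pa/m = 133271 m ≈ 133 km

133 km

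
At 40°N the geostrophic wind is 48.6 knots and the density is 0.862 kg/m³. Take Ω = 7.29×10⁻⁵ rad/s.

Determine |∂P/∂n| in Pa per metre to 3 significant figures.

Coriolis parameter at 40°N:
f = 2Ω sin φ = 2 × 7.29×10⁻⁵ × sin 40° = 9.37×10⁻⁵ s⁻¹
Wind speed in SI: 48.6 knots = 25.0 m/s
Geostrophic balance rearranged: |∂P/∂n| = f ρ V_g
|∂P/∂n| = 9.37×10⁻⁵ × 0.862 × 25.0 = 2.02×10⁻³ Pa/m

2.02×10⁻³ Pa/m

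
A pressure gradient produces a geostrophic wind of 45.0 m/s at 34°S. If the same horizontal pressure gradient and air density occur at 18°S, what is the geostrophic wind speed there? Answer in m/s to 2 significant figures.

81 m/s

With the same pressure gradient and density, V_g ∝ 1/f ∝ 1/sin φ.
V₂ = V₁ · sin φ₁ / sin φ₂ = 45.0 × sin 34° / sin 18°
V₂ = 45.0 × 0.5592/0.3090 = 81 m/s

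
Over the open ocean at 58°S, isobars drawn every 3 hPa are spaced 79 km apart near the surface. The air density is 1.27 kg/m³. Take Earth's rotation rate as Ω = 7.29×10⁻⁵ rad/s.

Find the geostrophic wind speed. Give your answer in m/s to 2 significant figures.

Coriolis parameter at 58°S:
f = 2Ω sin φ = 2 × 7.29×10⁻⁵ × sin 58° = 1.24×10⁻⁴ s⁻¹
Pressure gradient: |∂P/∂n| = 300 Pa / 79000 m = 3.80×10⁻³ Pa/m
Geostrophic balance (pressure-gradient force = Coriolis force):
V_g = (1/(fρ)) |∂P/∂n| = 3.80×10⁻³ / (1.24×10⁻⁴ × 1.27) = 24.2 m/s

24 m/s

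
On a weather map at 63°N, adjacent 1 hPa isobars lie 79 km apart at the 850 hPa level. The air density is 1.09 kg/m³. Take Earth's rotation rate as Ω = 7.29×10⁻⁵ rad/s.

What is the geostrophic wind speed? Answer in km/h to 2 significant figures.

32 km/h

Coriolis parameter at 63°N:
f = 2Ω sin φ = 2 × 7.29×10⁻⁵ × sin 63° = 1.30×10⁻⁴ s⁻¹
Pressure gradient: |∂P/∂n| = 100 Pa / 79000 m = 1.27×10⁻³ Pa/m
Geostrophic balance (pressure-gradient force = Coriolis force):
V_g = (1/(fρ)) |∂P/∂n| = 1.27×10⁻³ / (1.30×10⁻⁴ × 1.09) = 8.94 m/s
Converting: 8.94 m/s × 3.6 = 32 km/h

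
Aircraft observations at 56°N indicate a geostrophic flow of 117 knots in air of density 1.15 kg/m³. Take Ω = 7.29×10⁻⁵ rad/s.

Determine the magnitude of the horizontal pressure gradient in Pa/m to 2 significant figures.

8.4×10⁻³ Pa/m

Coriolis parameter at 56°N:
f = 2Ω sin φ = 2 × 7.29×10⁻⁵ × sin 56° = 1.21×10⁻⁴ s⁻¹
Wind speed in SI: 117 knots = 60.2 m/s
Geostrophic balance rearranged: |∂P/∂n| = f ρ V_g
|∂P/∂n| = 1.21×10⁻⁴ × 1.15 × 60.2 = 8.37×10⁻³ Pa/m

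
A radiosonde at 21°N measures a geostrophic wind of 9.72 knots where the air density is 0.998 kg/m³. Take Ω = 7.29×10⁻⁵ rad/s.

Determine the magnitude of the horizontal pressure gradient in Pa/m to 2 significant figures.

Coriolis parameter at 21°N:
f = 2Ω sin φ = 2 × 7.29×10⁻⁵ × sin 21° = 5.23×10⁻⁵ s⁻¹
Wind speed in SI: 9.72 knots = 5.00 m/s
Geostrophic balance rearranged: |∂P/∂n| = f ρ V_g
|∂P/∂n| = 5.23×10⁻⁵ × 0.998 × 5.00 = 2.61×10⁻⁴ Pa/m

2.6×10⁻⁴ Pa/m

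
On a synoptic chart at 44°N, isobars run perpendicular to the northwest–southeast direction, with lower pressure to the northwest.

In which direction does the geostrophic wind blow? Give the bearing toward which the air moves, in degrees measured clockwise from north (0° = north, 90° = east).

045°

The pressure-gradient force points toward the northwest (bearing 315°).
Geostrophic balance: in the Northern Hemisphere the Coriolis force deflects motion to the right, so the geostrophic wind blows 90° to the right of the pressure-gradient force (low pressure on the left).
Rotating 315° by 90° clockwise gives 045° — the wind blows toward the northeast.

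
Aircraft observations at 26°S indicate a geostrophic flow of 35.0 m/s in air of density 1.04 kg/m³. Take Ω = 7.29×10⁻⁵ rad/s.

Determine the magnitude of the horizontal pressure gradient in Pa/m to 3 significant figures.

Coriolis parameter at 26°S:
f = 2Ω sin φ = 2 × 7.29×10⁻⁵ × sin 26° = 6.39×10⁻⁵ s⁻¹
Geostrophic balance rearranged: |∂P/∂n| = f ρ V_g
|∂P/∂n| = 6.39×10⁻⁵ × 1.04 × 35.0 = 2.33×10⁻³ Pa/m

2.33×10⁻³ Pa/m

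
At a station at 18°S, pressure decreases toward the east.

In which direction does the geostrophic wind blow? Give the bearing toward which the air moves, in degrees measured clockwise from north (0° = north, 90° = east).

000°

The pressure-gradient force points toward the east (bearing 090°).
Geostrophic balance: in the Southern Hemisphere the Coriolis force deflects motion to the left, so the geostrophic wind blows 90° to the left of the pressure-gradient force (low pressure on the right).
Rotating 090° by 90° counterclockwise gives 000° — the wind blows toward the north.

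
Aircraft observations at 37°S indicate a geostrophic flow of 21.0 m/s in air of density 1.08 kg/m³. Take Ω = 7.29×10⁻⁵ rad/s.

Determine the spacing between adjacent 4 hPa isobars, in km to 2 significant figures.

200 km

Coriolis parameter at 37°S:
f = 2Ω sin φ = 2 × 7.29×10⁻⁵ × sin 37° = 8.77×10⁻⁵ s⁻¹
Geostrophic balance rearranged: |∂P/∂n| = f ρ V_g
|∂P/∂n| = 8.77×10⁻⁵ × 1.08 × 21.0 = 1.99×10⁻³ Pa/m
Isobar spacing: Δn = ΔP/|∂P/∂n| = 400 Pa / 1.99×10⁻³ Pa/m = 201000 m ≈ 200 km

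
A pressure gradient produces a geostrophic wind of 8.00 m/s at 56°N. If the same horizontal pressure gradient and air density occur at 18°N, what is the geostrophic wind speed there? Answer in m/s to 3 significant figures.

21.5 m/s

With the same pressure gradient and density, V_g ∝ 1/f ∝ 1/sin φ.
V₂ = V₁ · sin φ₁ / sin φ₂ = 8.00 × sin 56° / sin 18°
V₂ = 8.00 × 0.8290/0.3090 = 21.5 m/s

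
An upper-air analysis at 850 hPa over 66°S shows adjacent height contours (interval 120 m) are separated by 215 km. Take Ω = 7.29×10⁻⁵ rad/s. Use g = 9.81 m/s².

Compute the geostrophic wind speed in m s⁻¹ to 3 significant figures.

Coriolis parameter at 66°S:
f = 2Ω sin φ = 2 × 7.29×10⁻⁵ × sin 66° = 1.33×10⁻⁴ s⁻¹
Height gradient: |∂Z/∂n| = 120 m / 215000 m = 5.58×10⁻⁴
On a pressure surface, geostrophic balance gives V_g = (g/f)|∂Z/∂n|:
V_g = 9.81 × 5.58×10⁻⁴ / 1.33×10⁻⁴ = 41.1 m/s

41.1 m s⁻¹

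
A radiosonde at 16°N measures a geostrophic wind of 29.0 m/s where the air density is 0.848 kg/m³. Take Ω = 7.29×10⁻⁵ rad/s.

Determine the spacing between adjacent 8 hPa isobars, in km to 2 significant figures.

810 km

Coriolis parameter at 16°N:
f = 2Ω sin φ = 2 × 7.29×10⁻⁵ × sin 16° = 4.02×10⁻⁵ s⁻¹
Geostrophic balance rearranged: |∂P/∂n| = f ρ V_g
|∂P/∂n| = 4.02×10⁻⁵ × 0.848 × 29.0 = 9.88×10⁻⁴ Pa/m
Isobar spacing: Δn = ΔP/|∂P/∂n| = 800 Pa / 9.88×10⁻⁴ Pa/m = 809470 m ≈ 810 km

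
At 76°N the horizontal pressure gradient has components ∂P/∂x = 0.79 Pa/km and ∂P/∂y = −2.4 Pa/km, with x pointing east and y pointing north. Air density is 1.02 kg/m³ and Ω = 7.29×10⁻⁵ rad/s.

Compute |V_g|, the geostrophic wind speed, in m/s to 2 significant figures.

Coriolis parameter at 76°N:
f = 2Ω sin φ = 2 × 7.29×10⁻⁵ × sin 76° = 1.41×10⁻⁴ s⁻¹
Component geostrophic relations (x east, y north):
u_g = −(1/(fρ)) ∂P/∂y,  v_g = (1/(fρ)) ∂P/∂x
u_g = −(−2.4×10⁻³)/(1.41×10⁻⁴ × 1.02) = 16.6 m/s;  v_g = (0.79×10⁻³)/(1.41×10⁻⁴ × 1.02) = 5.47 m/s
|V_g| = √(u_g² + v_g²) = 17.5 m/s

18 m/s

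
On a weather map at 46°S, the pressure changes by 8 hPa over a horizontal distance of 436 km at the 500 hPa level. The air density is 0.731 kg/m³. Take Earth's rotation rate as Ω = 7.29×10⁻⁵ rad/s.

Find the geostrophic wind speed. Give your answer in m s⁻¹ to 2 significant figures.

Coriolis parameter at 46°S:
f = 2Ω sin φ = 2 × 7.29×10⁻⁵ × sin 46° = 1.05×10⁻⁴ s⁻¹
Pressure gradient: |∂P/∂n| = 800 Pa / 436000 m = 1.83×10⁻³ Pa/m
Geostrophic balance (pressure-gradient force = Coriolis force):
V_g = (1/(fρ)) |∂P/∂n| = 1.83×10⁻³ / (1.05×10⁻⁴ × 0.731) = 23.9 m/s

24 m s⁻¹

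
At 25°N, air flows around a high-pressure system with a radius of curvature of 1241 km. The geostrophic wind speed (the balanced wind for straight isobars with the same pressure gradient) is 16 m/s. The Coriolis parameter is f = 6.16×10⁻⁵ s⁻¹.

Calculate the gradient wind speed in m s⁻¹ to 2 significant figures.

23 m s⁻¹

Around a high, pressure-gradient force acts outward with centrifugal, so Coriolis balances both:
fV = (1/ρ)|∂P/∂n| + V²/R  →  V² − fR·V + fR·V_g = 0
With fR = 6.16×10⁻⁵ × 1241×10³ m = 76.4 m/s:
V = [fR − √((fR)² − 4 fR V_g)]/2 = [76.4 − √(76.4² − 4×76.4×16)]/2 = 22.8 m/s
Supergeostrophic (V > V_g = 16 m/s), as expected around a high.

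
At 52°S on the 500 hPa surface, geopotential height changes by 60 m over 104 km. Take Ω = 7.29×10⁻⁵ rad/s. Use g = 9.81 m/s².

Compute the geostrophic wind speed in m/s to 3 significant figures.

Coriolis parameter at 52°S:
f = 2Ω sin φ = 2 × 7.29×10⁻⁵ × sin 52° = 1.15×10⁻⁴ s⁻¹
Height gradient: |∂Z/∂n| = 60 m / 104000 m = 5.77×10⁻⁴
On a pressure surface, geostrophic balance gives V_g = (g/f)|∂Z/∂n|:
V_g = 9.81 × 5.77×10⁻⁴ / 1.15×10⁻⁴ = 49.3 m/s

49.3 m/s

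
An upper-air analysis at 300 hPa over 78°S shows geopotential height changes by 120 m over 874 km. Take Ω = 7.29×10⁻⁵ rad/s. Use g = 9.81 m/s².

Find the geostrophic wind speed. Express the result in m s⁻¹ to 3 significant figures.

Coriolis parameter at 78°S:
f = 2Ω sin φ = 2 × 7.29×10⁻⁵ × sin 78° = 1.43×10⁻⁴ s⁻¹
Height gradient: |∂Z/∂n| = 120 m / 874000 m = 1.37×10⁻⁴
On a pressure surface, geostrophic balance gives V_g = (g/f)|∂Z/∂n|:
V_g = 9.81 × 1.37×10⁻⁴ / 1.43×10⁻⁴ = 9.44 m/s

9.44 m s⁻¹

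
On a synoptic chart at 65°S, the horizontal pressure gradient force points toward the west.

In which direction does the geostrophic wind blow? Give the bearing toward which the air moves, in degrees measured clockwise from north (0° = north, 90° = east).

The pressure-gradient force points toward the west (bearing 270°).
Geostrophic balance: in the Southern Hemisphere the Coriolis force deflects motion to the left, so the geostrophic wind blows 90° to the left of the pressure-gradient force (low pressure on the right).
Rotating 270° by 90° counterclockwise gives 180° — the wind blows toward the south.

180°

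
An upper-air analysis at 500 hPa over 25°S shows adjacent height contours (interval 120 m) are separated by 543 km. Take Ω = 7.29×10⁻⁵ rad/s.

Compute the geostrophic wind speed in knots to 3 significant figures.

68.4 knots

Coriolis parameter at 25°S:
f = 2Ω sin φ = 2 × 7.29×10⁻⁵ × sin 25° = 6.16×10⁻⁵ s⁻¹
Height gradient: |∂Z/∂n| = 120 m / 543000 m = 2.21×10⁻⁴
On a pressure surface, geostrophic balance gives V_g = (g/f)|∂Z/∂n|:
V_g = 9.81 × 2.21×10⁻⁴ / 6.16×10⁻⁵ = 35.2 m/s
Converting: 35.2 m/s × 1.944 = 68.4 knots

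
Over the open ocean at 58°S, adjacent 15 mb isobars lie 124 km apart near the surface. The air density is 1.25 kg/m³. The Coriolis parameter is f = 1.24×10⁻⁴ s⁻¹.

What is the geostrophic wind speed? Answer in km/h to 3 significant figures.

281 km/h

Pressure gradient: |∂P/∂n| = 1500 Pa / 124000 m = 1.21×10⁻² Pa/m
Geostrophic balance (pressure-gradient force = Coriolis force):
V_g = (1/(fρ)) |∂P/∂n| = 1.21×10⁻² / (1.24×10⁻⁴ × 1.25) = 78.0 m/s
Converting: 78.0 m/s × 3.6 = 281 km/h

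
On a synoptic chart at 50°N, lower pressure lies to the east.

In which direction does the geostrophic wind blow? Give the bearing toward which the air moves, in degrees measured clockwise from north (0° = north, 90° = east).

The pressure-gradient force points toward the east (bearing 090°).
Geostrophic balance: in the Northern Hemisphere the Coriolis force deflects motion to the right, so the geostrophic wind blows 90° to the right of the pressure-gradient force (low pressure on the left).
Rotating 090° by 90° clockwise gives 180° — the wind blows toward the south.

180°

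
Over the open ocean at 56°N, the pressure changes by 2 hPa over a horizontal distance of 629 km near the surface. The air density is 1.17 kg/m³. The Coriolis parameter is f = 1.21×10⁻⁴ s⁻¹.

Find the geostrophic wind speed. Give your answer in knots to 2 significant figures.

Pressure gradient: |∂P/∂n| = 200 Pa / 629000 m = 3.18×10⁻⁴ Pa/m
Geostrophic balance (pressure-gradient force = Coriolis force):
V_g = (1/(fρ)) |∂P/∂n| = 3.18×10⁻⁴ / (1.21×10⁻⁴ × 1.17) = 2.25 m/s
Converting: 2.25 m/s × 1.944 = 4.4 knots

4.4 knots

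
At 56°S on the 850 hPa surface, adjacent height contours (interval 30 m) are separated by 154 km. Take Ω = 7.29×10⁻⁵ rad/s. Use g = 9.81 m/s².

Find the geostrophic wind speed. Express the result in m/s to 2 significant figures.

16 m/s

Coriolis parameter at 56°S:
f = 2Ω sin φ = 2 × 7.29×10⁻⁵ × sin 56° = 1.21×10⁻⁴ s⁻¹
Height gradient: |∂Z/∂n| = 30 m / 154000 m = 1.95×10⁻⁴
On a pressure surface, geostrophic balance gives V_g = (g/f)|∂Z/∂n|:
V_g = 9.81 × 1.95×10⁻⁴ / 1.21×10⁻⁴ = 15.8 m/s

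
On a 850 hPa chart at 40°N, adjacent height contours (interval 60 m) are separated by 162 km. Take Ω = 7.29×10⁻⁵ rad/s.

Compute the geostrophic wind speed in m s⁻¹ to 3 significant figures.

38.8 m s⁻¹

Coriolis parameter at 40°N:
f = 2Ω sin φ = 2 × 7.29×10⁻⁵ × sin 40° = 9.37×10⁻⁵ s⁻¹
Height gradient: |∂Z/∂n| = 60 m / 162000 m = 3.70×10⁻⁴
On a pressure surface, geostrophic balance gives V_g = (g/f)|∂Z/∂n|:
V_g = 9.81 × 3.70×10⁻⁴ / 9.37×10⁻⁵ = 38.8 m/s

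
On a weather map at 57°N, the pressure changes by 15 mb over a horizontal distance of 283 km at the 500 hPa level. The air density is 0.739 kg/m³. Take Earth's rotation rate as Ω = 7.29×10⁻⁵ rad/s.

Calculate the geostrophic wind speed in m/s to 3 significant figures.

58.7 m/s

Coriolis parameter at 57°N:
f = 2Ω sin φ = 2 × 7.29×10⁻⁵ × sin 57° = 1.22×10⁻⁴ s⁻¹
Pressure gradient: |∂P/∂n| = 1500 Pa / 283000 m = 5.30×10⁻³ Pa/m
Geostrophic balance (pressure-gradient force = Coriolis force):
V_g = (1/(fρ)) |∂P/∂n| = 5.30×10⁻³ / (1.22×10⁻⁴ × 0.739) = 58.7 m/s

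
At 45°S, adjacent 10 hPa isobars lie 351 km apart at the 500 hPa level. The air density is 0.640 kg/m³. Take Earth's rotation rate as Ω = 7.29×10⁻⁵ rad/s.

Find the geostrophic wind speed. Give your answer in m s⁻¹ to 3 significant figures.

43.2 m s⁻¹

Coriolis parameter at 45°S:
f = 2Ω sin φ = 2 × 7.29×10⁻⁵ × sin 45° = 1.03×10⁻⁴ s⁻¹
Pressure gradient: |∂P/∂n| = 1000 Pa / 351000 m = 2.85×10⁻³ Pa/m
Geostrophic balance (pressure-gradient force = Coriolis force):
V_g = (1/(fρ)) |∂P/∂n| = 2.85×10⁻³ / (1.03×10⁻⁴ × 0.640) = 43.2 m/s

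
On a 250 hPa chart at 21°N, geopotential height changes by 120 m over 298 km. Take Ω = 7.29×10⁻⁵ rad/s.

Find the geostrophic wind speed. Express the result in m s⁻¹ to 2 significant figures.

Coriolis parameter at 21°N:
f = 2Ω sin φ = 2 × 7.29×10⁻⁵ × sin 21° = 5.23×10⁻⁵ s⁻¹
Height gradient: |∂Z/∂n| = 120 m / 298000 m = 4.03×10⁻⁴
On a pressure surface, geostrophic balance gives V_g = (g/f)|∂Z/∂n|:
V_g = 9.81 × 4.03×10⁻⁴ / 5.23×10⁻⁵ = 75.6 m/s

76 m s⁻¹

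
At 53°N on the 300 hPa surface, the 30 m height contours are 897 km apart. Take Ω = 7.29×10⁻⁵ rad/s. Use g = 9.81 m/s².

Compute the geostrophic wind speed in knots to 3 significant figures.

5.48 knots

Coriolis parameter at 53°N:
f = 2Ω sin φ = 2 × 7.29×10⁻⁵ × sin 53° = 1.16×10⁻⁴ s⁻¹
Height gradient: |∂Z/∂n| = 30 m / 897000 m = 3.34×10⁻⁵
On a pressure surface, geostrophic balance gives V_g = (g/f)|∂Z/∂n|:
V_g = 9.81 × 3.34×10⁻⁵ / 1.16×10⁻⁴ = 2.82 m/s
Converting: 2.82 m/s × 1.944 = 5.48 knots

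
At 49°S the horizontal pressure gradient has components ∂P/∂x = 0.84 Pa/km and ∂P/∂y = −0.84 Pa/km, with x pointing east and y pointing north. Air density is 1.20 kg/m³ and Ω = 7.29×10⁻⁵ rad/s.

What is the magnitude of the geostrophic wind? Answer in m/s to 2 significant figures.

9.0 m/s

Coriolis parameter at 49°S:
f = 2Ω sin φ = 2 × 7.29×10⁻⁵ × sin 49° = 1.10×10⁻⁴ s⁻¹
In the Southern Hemisphere f is negative: f = −1.10×10⁻⁴ s⁻¹.
Component geostrophic relations (x east, y north):
u_g = −(1/(fρ)) ∂P/∂y,  v_g = (1/(fρ)) ∂P/∂x
u_g = −(−0.84×10⁻³)/(−1.10×10⁻⁴ × 1.20) = −6.36 m/s;  v_g = (0.84×10⁻³)/(−1.10×10⁻⁴ × 1.20) = −6.36 m/s
|V_g| = √(u_g² + v_g²) = 9.00 m/s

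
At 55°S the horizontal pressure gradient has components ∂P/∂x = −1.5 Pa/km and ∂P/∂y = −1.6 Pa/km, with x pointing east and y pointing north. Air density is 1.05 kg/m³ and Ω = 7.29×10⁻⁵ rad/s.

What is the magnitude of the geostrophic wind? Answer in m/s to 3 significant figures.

17.5 m/s

Coriolis parameter at 55°S:
f = 2Ω sin φ = 2 × 7.29×10⁻⁵ × sin 55° = 1.19×10⁻⁴ s⁻¹
In the Southern Hemisphere f is negative: f = −1.19×10⁻⁴ s⁻¹.
Component geostrophic relations (x east, y north):
u_g = −(1/(fρ)) ∂P/∂y,  v_g = (1/(fρ)) ∂P/∂x
u_g = −(−1.6×10⁻³)/(−1.19×10⁻⁴ × 1.05) = −12.8 m/s;  v_g = (−1.5×10⁻³)/(−1.19×10⁻⁴ × 1.05) = 12.0 m/s
|V_g| = √(u_g² + v_g²) = 17.5 m/s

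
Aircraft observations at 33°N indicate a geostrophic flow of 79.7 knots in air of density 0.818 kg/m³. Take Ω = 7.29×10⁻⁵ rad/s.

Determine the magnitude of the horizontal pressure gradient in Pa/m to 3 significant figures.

Coriolis parameter at 33°N:
f = 2Ω sin φ = 2 × 7.29×10⁻⁵ × sin 33° = 7.94×10⁻⁵ s⁻¹
Wind speed in SI: 79.7 knots = 41.0 m/s
Geostrophic balance rearranged: |∂P/∂n| = f ρ V_g
|∂P/∂n| = 7.94×10⁻⁵ × 0.818 × 41.0 = 2.66×10⁻³ Pa/m

2.66×10⁻³ Pa/m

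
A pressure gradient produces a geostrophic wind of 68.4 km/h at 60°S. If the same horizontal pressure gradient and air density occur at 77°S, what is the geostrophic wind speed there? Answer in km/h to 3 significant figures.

With the same pressure gradient and density, V_g ∝ 1/f ∝ 1/sin φ.
V₂ = V₁ · sin φ₁ / sin φ₂ = 68.4 × sin 60° / sin 77°
V₂ = 68.4 × 0.8660/0.9744 = 60.8 km/h

60.8 km/h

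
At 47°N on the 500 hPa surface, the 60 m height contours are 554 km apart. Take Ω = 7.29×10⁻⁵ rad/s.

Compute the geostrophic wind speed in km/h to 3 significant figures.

Coriolis parameter at 47°N:
f = 2Ω sin φ = 2 × 7.29×10⁻⁵ × sin 47° = 1.07×10⁻⁴ s⁻¹
Height gradient: |∂Z/∂n| = 60 m / 554000 m = 1.08×10⁻⁴
On a pressure surface, geostrophic balance gives V_g = (g/f)|∂Z/∂n|:
V_g = 9.81 × 1.08×10⁻⁴ / 1.07×10⁻⁴ = 9.96 m/s
Converting: 9.96 m/s × 3.6 = 35.9 km/h

35.9 km/h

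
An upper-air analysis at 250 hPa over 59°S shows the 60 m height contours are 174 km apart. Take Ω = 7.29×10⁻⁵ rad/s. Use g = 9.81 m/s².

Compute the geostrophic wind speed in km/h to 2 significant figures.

Coriolis parameter at 59°S:
f = 2Ω sin φ = 2 × 7.29×10⁻⁵ × sin 59° = 1.25×10⁻⁴ s⁻¹
Height gradient: |∂Z/∂n| = 60 m / 174000 m = 3.45×10⁻⁴
On a pressure surface, geostrophic balance gives V_g = (g/f)|∂Z/∂n|:
V_g = 9.81 × 3.45×10⁻⁴ / 1.25×10⁻⁴ = 27.1 m/s
Converting: 27.1 m/s × 3.6 = 97 km/h

97 km/h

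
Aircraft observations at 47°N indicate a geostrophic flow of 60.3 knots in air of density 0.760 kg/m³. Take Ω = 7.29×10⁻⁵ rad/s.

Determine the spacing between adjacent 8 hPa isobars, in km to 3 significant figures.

Coriolis parameter at 47°N:
f = 2Ω sin φ = 2 × 7.29×10⁻⁵ × sin 47° = 1.07×10⁻⁴ s⁻¹
Wind speed in SI: 60.3 knots = 31.0 m/s
Geostrophic balance rearranged: |∂P/∂n| = f ρ V_g
|∂P/∂n| = 1.07×10⁻⁴ × 0.760 × 31.0 = 2.51×10⁻³ Pa/m
Isobar spacing: Δn = ΔP/|∂P/∂n| = 800 Pa / 2.51×10⁻³ Pa/m = 318226 m ≈ 318 km

318 km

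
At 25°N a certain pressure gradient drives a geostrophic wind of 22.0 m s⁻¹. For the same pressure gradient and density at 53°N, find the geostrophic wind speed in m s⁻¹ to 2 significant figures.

With the same pressure gradient and density, V_g ∝ 1/f ∝ 1/sin φ.
V₂ = V₁ · sin φ₁ / sin φ₂ = 22.0 × sin 25° / sin 53°
V₂ = 22.0 × 0.4226/0.7986 = 12 m s⁻¹

12 m s⁻¹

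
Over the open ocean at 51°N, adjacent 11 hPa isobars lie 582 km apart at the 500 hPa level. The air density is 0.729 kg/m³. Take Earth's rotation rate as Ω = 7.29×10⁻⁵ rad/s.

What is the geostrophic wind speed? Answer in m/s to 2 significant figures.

Coriolis parameter at 51°N:
f = 2Ω sin φ = 2 × 7.29×10⁻⁵ × sin 51° = 1.13×10⁻⁴ s⁻¹
Pressure gradient: |∂P/∂n| = 1100 Pa / 582000 m = 1.89×10⁻³ Pa/m
Geostrophic balance (pressure-gradient force = Coriolis force):
V_g = (1/(fρ)) |∂P/∂n| = 1.89×10⁻³ / (1.13×10⁻⁴ × 0.729) = 22.9 m/s

23 m/s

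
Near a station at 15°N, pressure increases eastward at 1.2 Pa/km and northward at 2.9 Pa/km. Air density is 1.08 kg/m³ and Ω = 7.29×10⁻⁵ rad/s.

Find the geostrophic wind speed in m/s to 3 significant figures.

Coriolis parameter at 15°N:
f = 2Ω sin φ = 2 × 7.29×10⁻⁵ × sin 15° = 3.77×10⁻⁵ s⁻¹
Component geostrophic relations (x east, y north):
u_g = −(1/(fρ)) ∂P/∂y,  v_g = (1/(fρ)) ∂P/∂x
u_g = −(2.9×10⁻³)/(3.77×10⁻⁵ × 1.08) = −71.2 m/s;  v_g = (1.2×10⁻³)/(3.77×10⁻⁵ × 1.08) = 29.4 m/s
|V_g| = √(u_g² + v_g²) = 77.0 m/s

77.0 m/s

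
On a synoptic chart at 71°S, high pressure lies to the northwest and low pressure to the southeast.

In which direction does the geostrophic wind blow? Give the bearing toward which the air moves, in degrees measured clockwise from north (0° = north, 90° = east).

The pressure-gradient force points toward the southeast (bearing 135°).
Geostrophic balance: in the Southern Hemisphere the Coriolis force deflects motion to the left, so the geostrophic wind blows 90° to the left of the pressure-gradient force (low pressure on the right).
Rotating 135° by 90° counterclockwise gives 045° — the wind blows toward the northeast.

045°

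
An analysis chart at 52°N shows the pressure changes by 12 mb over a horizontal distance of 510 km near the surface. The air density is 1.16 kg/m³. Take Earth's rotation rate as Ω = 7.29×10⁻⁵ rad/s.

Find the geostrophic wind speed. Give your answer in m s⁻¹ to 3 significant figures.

Coriolis parameter at 52°N:
f = 2Ω sin φ = 2 × 7.29×10⁻⁵ × sin 52° = 1.15×10⁻⁴ s⁻¹
Pressure gradient: |∂P/∂n| = 1200 Pa / 510000 m = 2.35×10⁻³ Pa/m
Geostrophic balance (pressure-gradient force = Coriolis force):
V_g = (1/(fρ)) |∂P/∂n| = 2.35×10⁻³ / (1.15×10⁻⁴ × 1.16) = 17.7 m/s

17.7 m s⁻¹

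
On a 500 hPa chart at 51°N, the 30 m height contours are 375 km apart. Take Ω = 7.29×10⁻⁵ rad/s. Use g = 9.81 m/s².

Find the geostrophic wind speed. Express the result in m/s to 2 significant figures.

6.9 m/s

Coriolis parameter at 51°N:
f = 2Ω sin φ = 2 × 7.29×10⁻⁵ × sin 51° = 1.13×10⁻⁴ s⁻¹
Height gradient: |∂Z/∂n| = 30 m / 375000 m = 8.00×10⁻⁵
On a pressure surface, geostrophic balance gives V_g = (g/f)|∂Z/∂n|:
V_g = 9.81 × 8.00×10⁻⁵ / 1.13×10⁻⁴ = 6.93 m/s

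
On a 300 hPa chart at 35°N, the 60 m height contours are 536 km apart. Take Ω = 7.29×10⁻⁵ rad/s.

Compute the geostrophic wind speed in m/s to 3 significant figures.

13.1 m/s

Coriolis parameter at 35°N:
f = 2Ω sin φ = 2 × 7.29×10⁻⁵ × sin 35° = 8.36×10⁻⁵ s⁻¹
Height gradient: |∂Z/∂n| = 60 m / 536000 m = 1.12×10⁻⁴
On a pressure surface, geostrophic balance gives V_g = (g/f)|∂Z/∂n|:
V_g = 9.81 × 1.12×10⁻⁴ / 8.36×10⁻⁵ = 13.1 m/s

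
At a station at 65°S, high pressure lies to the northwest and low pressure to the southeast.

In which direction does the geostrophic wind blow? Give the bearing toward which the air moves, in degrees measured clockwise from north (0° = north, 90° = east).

045°

The pressure-gradient force points toward the southeast (bearing 135°).
Geostrophic balance: in the Southern Hemisphere the Coriolis force deflects motion to the left, so the geostrophic wind blows 90° to the left of the pressure-gradient force (low pressure on the right).
Rotating 135° by 90° counterclockwise gives 045° — the wind blows toward the northeast.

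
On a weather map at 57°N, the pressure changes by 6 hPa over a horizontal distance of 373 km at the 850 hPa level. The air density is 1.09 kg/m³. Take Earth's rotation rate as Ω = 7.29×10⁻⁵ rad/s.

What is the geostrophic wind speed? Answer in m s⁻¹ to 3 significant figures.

12.1 m s⁻¹

Coriolis parameter at 57°N:
f = 2Ω sin φ = 2 × 7.29×10⁻⁵ × sin 57° = 1.22×10⁻⁴ s⁻¹
Pressure gradient: |∂P/∂n| = 600 Pa / 373000 m = 1.61×10⁻³ Pa/m
Geostrophic balance (pressure-gradient force = Coriolis force):
V_g = (1/(fρ)) |∂P/∂n| = 1.61×10⁻³ / (1.22×10⁻⁴ × 1.09) = 12.1 m/s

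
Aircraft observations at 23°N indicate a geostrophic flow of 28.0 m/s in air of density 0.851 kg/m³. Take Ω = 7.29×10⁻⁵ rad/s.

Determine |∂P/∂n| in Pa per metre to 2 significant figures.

Coriolis parameter at 23°N:
f = 2Ω sin φ = 2 × 7.29×10⁻⁵ × sin 23° = 5.70×10⁻⁵ s⁻¹
Geostrophic balance rearranged: |∂P/∂n| = f ρ V_g
|∂P/∂n| = 5.70×10⁻⁵ × 0.851 × 28.0 = 1.36×10⁻³ Pa/m

1.4×10⁻³ Pa/m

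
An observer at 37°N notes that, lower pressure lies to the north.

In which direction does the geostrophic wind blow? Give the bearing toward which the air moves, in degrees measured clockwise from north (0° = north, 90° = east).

The pressure-gradient force points toward the north (bearing 000°).
Geostrophic balance: in the Northern Hemisphere the Coriolis force deflects motion to the right, so the geostrophic wind blows 90° to the right of the pressure-gradient force (low pressure on the left).
Rotating 000° by 90° clockwise gives 090° — the wind blows toward the east.

090°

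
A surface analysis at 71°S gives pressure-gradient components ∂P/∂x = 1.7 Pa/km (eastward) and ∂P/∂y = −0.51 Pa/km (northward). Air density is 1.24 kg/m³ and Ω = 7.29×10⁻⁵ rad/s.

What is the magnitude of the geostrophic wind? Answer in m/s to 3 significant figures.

10.4 m/s

Coriolis parameter at 71°S:
f = 2Ω sin φ = 2 × 7.29×10⁻⁵ × sin 71° = 1.38×10⁻⁴ s⁻¹
In the Southern Hemisphere f is negative: f = −1.38×10⁻⁴ s⁻¹.
Component geostrophic relations (x east, y north):
u_g = −(1/(fρ)) ∂P/∂y,  v_g = (1/(fρ)) ∂P/∂x
u_g = −(−0.51×10⁻³)/(−1.38×10⁻⁴ × 1.24) = −2.98 m/s;  v_g = (1.7×10⁻³)/(−1.38×10⁻⁴ × 1.24) = −9.94 m/s
|V_g| = √(u_g² + v_g²) = 10.4 m/s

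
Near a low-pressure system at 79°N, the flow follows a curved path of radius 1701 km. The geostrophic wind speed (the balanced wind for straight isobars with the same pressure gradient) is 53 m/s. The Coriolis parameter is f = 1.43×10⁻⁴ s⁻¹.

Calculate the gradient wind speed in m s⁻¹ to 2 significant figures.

Around a low, centrifugal force acts outward with Coriolis, so pressure-gradient force balances both:
(1/ρ)|∂P/∂n| = fV + V²/R  →  V² + fR·V − fR·V_g = 0
With fR = 1.43×10⁻⁴ × 1701×10³ m = 243 m/s:
V = [−fR + √((fR)² + 4 fR V_g)]/2 = [−243 + √(243² + 4×243×53)]/2 = 44.8 m/s
Subgeostrophic (V < V_g = 53 m/s), as expected around a low.

45 m s⁻¹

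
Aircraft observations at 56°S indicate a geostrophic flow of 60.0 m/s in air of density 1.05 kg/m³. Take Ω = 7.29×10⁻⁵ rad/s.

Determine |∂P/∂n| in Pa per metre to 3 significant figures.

7.62×10⁻³ Pa/m

Coriolis parameter at 56°S:
f = 2Ω sin φ = 2 × 7.29×10⁻⁵ × sin 56° = 1.21×10⁻⁴ s⁻¹
Geostrophic balance rearranged: |∂P/∂n| = f ρ V_g
|∂P/∂n| = 1.21×10⁻⁴ × 1.05 × 60.0 = 7.62×10⁻³ Pa/m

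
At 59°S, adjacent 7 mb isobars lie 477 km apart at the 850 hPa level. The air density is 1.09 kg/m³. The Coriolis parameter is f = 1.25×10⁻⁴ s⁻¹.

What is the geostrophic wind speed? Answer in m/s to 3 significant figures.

Pressure gradient: |∂P/∂n| = 700 Pa / 477000 m = 1.47×10⁻³ Pa/m
Geostrophic balance (pressure-gradient force = Coriolis force):
V_g = (1/(fρ)) |∂P/∂n| = 1.47×10⁻³ / (1.25×10⁻⁴ × 1.09) = 10.8 m/s

10.8 m/s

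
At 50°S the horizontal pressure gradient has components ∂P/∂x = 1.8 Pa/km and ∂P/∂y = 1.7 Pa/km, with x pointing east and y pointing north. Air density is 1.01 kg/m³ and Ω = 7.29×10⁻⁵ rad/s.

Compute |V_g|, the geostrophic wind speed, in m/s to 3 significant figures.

Coriolis parameter at 50°S:
f = 2Ω sin φ = 2 × 7.29×10⁻⁵ × sin 50° = 1.12×10⁻⁴ s⁻¹
In the Southern Hemisphere f is negative: f = −1.12×10⁻⁴ s⁻¹.
Component geostrophic relations (x east, y north):
u_g = −(1/(fρ)) ∂P/∂y,  v_g = (1/(fρ)) ∂P/∂x
u_g = −(1.7×10⁻³)/(−1.12×10⁻⁴ × 1.01) = 15.1 m/s;  v_g = (1.8×10⁻³)/(−1.12×10⁻⁴ × 1.01) = −16.0 m/s
|V_g| = √(u_g² + v_g²) = 21.9 m/s

21.9 m/s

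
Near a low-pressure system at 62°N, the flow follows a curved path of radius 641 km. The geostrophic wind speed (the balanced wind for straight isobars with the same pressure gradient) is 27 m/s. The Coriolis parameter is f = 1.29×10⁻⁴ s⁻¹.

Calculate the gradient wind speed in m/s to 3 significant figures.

Around a low, centrifugal force acts outward with Coriolis, so pressure-gradient force balances both:
(1/ρ)|∂P/∂n| = fV + V²/R  →  V² + fR·V − fR·V_g = 0
With fR = 1.29×10⁻⁴ × 641×10³ m = 82.7 m/s:
V = [−fR + √((fR)² + 4 fR V_g)]/2 = [−82.7 + √(82.7² + 4×82.7×27)]/2 = 21.4 m/s
Subgeostrophic (V < V_g = 27 m/s), as expected around a low.

21.4 m/s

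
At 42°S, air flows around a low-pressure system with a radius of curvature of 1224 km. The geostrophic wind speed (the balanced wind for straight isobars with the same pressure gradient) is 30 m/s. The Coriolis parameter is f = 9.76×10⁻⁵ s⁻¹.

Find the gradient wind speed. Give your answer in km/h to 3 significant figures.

89.4 km/h

Around a low, centrifugal force acts outward with Coriolis, so pressure-gradient force balances both:
(1/ρ)|∂P/∂n| = fV + V²/R  →  V² + fR·V − fR·V_g = 0
With fR = 9.76×10⁻⁵ × 1224×10³ m = 119 m/s:
V = [−fR + √((fR)² + 4 fR V_g)]/2 = [−119 + √(119² + 4×119×30)]/2 = 24.8 m/s
Subgeostrophic (V < V_g = 30 m/s), as expected around a low.
Converting: 24.8 m/s × 3.6 = 89.4 km/h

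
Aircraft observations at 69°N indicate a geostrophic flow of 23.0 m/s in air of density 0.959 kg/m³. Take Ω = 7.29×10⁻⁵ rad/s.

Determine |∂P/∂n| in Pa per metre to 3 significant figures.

3.00×10⁻³ Pa/m

Coriolis parameter at 69°N:
f = 2Ω sin φ = 2 × 7.29×10⁻⁵ × sin 69° = 1.36×10⁻⁴ s⁻¹
Geostrophic balance rearranged: |∂P/∂n| = f ρ V_g
|∂P/∂n| = 1.36×10⁻⁴ × 0.959 × 23.0 = 3.00×10⁻³ Pa/m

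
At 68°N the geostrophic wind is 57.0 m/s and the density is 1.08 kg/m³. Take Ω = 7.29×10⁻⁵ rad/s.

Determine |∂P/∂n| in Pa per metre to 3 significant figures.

8.32×10⁻³ Pa/m

Coriolis parameter at 68°N:
f = 2Ω sin φ = 2 × 7.29×10⁻⁵ × sin 68° = 1.35×10⁻⁴ s⁻¹
Geostrophic balance rearranged: |∂P/∂n| = f ρ V_g
|∂P/∂n| = 1.35×10⁻⁴ × 1.08 × 57.0 = 8.32×10⁻³ Pa/m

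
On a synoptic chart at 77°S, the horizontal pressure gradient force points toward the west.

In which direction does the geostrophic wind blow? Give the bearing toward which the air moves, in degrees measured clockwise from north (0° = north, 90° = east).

The pressure-gradient force points toward the west (bearing 270°).
Geostrophic balance: in the Southern Hemisphere the Coriolis force deflects motion to the left, so the geostrophic wind blows 90° to the left of the pressure-gradient force (low pressure on the right).
Rotating 270° by 90° counterclockwise gives 180° — the wind blows toward the south.

180°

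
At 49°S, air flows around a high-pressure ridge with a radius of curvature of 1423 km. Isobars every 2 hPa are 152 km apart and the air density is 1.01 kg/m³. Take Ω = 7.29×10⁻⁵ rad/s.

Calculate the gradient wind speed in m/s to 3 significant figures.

12.9 m/s

Coriolis parameter at 49°S:
f = 2Ω sin φ = 2 × 7.29×10⁻⁵ × sin 49° = 1.10×10⁻⁴ s⁻¹
Pressure gradient: |∂P/∂n| = 200 Pa / 152000 m = 1.32×10⁻³ Pa/m
Geostrophic speed: V_g = |∂P/∂n|/(fρ) = 1.32×10⁻³/(1.10×10⁻⁴ × 1.01) = 11.8 m/s
Around a high, pressure-gradient force acts outward with centrifugal, so Coriolis balances both:
fV = (1/ρ)|∂P/∂n| + V²/R  →  V² − fR·V + fR·V_g = 0
With fR = 1.10×10⁻⁴ × 1423×10³ m = 157 m/s:
V = [fR − √((fR)² − 4 fR V_g)]/2 = [157 − √(157² − 4×157×11.8)]/2 = 12.9 m/s
Supergeostrophic (V > V_g = 11.8 m/s), as expected around a high.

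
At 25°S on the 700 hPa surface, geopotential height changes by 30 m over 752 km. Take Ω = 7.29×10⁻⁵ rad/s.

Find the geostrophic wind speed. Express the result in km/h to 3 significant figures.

22.9 km/h

Coriolis parameter at 25°S:
f = 2Ω sin φ = 2 × 7.29×10⁻⁵ × sin 25° = 6.16×10⁻⁵ s⁻¹
Height gradient: |∂Z/∂n| = 30 m / 752000 m = 3.99×10⁻⁵
On a pressure surface, geostrophic balance gives V_g = (g/f)|∂Z/∂n|:
V_g = 9.81 × 3.99×10⁻⁵ / 6.16×10⁻⁵ = 6.35 m/s
Converting: 6.35 m/s × 3.6 = 22.9 km/h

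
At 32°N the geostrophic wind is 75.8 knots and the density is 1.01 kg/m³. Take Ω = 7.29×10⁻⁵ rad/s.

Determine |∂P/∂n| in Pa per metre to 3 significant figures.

Coriolis parameter at 32°N:
f = 2Ω sin φ = 2 × 7.29×10⁻⁵ × sin 32° = 7.73×10⁻⁵ s⁻¹
Wind speed in SI: 75.8 knots = 39.0 m/s
Geostrophic balance rearranged: |∂P/∂n| = f ρ V_g
|∂P/∂n| = 7.73×10⁻⁵ × 1.01 × 39.0 = 3.04×10⁻³ Pa/m

3.04×10⁻³ Pa/m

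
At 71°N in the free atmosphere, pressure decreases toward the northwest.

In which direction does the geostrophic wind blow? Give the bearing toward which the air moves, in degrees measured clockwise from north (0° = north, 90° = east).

045°

The pressure-gradient force points toward the northwest (bearing 315°).
Geostrophic balance: in the Northern Hemisphere the Coriolis force deflects motion to the right, so the geostrophic wind blows 90° to the right of the pressure-gradient force (low pressure on the left).
Rotating 315° by 90° clockwise gives 045° — the wind blows toward the northeast.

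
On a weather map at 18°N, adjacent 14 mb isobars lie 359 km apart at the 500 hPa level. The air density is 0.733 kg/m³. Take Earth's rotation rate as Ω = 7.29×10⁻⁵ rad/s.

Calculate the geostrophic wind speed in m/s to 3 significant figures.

Coriolis parameter at 18°N:
f = 2Ω sin φ = 2 × 7.29×10⁻⁵ × sin 18° = 4.51×10⁻⁵ s⁻¹
Pressure gradient: |∂P/∂n| = 1400 Pa / 359000 m = 3.90×10⁻³ Pa/m
Geostrophic balance (pressure-gradient force = Coriolis force):
V_g = (1/(fρ)) |∂P/∂n| = 3.90×10⁻³ / (4.51×10⁻⁵ × 0.733) = 118 m/s

118 m/s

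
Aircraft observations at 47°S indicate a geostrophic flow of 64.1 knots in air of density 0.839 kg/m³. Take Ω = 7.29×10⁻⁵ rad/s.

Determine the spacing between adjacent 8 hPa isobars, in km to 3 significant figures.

Coriolis parameter at 47°S:
f = 2Ω sin φ = 2 × 7.29×10⁻⁵ × sin 47° = 1.07×10⁻⁴ s⁻¹
Wind speed in SI: 64.1 knots = 33.0 m/s
Geostrophic balance rearranged: |∂P/∂n| = f ρ V_g
|∂P/∂n| = 1.07×10⁻⁴ × 0.839 × 33.0 = 2.95×10⁻³ Pa/m
Isobar spacing: Δn = ΔP/|∂P/∂n| = 800 Pa / 2.95×10⁻³ Pa/m = 271173 m ≈ 271 km

271 km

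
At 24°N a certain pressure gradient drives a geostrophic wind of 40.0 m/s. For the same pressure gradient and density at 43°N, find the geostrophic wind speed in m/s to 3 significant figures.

23.9 m/s

With the same pressure gradient and density, V_g ∝ 1/f ∝ 1/sin φ.
V₂ = V₁ · sin φ₁ / sin φ₂ = 40.0 × sin 24° / sin 43°
V₂ = 40.0 × 0.4067/0.6820 = 23.9 m/s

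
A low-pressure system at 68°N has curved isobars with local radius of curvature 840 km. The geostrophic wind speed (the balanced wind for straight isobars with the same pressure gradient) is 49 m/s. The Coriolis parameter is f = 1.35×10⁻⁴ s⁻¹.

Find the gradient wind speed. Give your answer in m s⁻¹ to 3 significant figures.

37.0 m s⁻¹

Around a low, centrifugal force acts outward with Coriolis, so pressure-gradient force balances both:
(1/ρ)|∂P/∂n| = fV + V²/R  →  V² + fR·V − fR·V_g = 0
With fR = 1.35×10⁻⁴ × 840×10³ m = 113 m/s:
V = [−fR + √((fR)² + 4 fR V_g)]/2 = [−113 + √(113² + 4×113×49)]/2 = 37 m/s
Subgeostrophic (V < V_g = 49 m/s), as expected around a low.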